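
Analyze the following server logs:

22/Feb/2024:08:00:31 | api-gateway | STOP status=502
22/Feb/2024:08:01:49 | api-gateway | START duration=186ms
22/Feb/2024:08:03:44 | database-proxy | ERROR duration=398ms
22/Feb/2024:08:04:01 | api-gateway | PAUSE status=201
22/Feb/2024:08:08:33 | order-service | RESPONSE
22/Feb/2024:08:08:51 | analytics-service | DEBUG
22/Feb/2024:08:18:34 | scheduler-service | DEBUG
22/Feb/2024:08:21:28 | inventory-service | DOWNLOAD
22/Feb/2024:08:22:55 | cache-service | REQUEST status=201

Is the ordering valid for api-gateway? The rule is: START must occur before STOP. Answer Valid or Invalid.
Invalid

To validate ordering:

1. Required order: START → STOP
2. Rule: START must occur before STOP
3. Check actual order of events for api-gateway
4. Result: Invalid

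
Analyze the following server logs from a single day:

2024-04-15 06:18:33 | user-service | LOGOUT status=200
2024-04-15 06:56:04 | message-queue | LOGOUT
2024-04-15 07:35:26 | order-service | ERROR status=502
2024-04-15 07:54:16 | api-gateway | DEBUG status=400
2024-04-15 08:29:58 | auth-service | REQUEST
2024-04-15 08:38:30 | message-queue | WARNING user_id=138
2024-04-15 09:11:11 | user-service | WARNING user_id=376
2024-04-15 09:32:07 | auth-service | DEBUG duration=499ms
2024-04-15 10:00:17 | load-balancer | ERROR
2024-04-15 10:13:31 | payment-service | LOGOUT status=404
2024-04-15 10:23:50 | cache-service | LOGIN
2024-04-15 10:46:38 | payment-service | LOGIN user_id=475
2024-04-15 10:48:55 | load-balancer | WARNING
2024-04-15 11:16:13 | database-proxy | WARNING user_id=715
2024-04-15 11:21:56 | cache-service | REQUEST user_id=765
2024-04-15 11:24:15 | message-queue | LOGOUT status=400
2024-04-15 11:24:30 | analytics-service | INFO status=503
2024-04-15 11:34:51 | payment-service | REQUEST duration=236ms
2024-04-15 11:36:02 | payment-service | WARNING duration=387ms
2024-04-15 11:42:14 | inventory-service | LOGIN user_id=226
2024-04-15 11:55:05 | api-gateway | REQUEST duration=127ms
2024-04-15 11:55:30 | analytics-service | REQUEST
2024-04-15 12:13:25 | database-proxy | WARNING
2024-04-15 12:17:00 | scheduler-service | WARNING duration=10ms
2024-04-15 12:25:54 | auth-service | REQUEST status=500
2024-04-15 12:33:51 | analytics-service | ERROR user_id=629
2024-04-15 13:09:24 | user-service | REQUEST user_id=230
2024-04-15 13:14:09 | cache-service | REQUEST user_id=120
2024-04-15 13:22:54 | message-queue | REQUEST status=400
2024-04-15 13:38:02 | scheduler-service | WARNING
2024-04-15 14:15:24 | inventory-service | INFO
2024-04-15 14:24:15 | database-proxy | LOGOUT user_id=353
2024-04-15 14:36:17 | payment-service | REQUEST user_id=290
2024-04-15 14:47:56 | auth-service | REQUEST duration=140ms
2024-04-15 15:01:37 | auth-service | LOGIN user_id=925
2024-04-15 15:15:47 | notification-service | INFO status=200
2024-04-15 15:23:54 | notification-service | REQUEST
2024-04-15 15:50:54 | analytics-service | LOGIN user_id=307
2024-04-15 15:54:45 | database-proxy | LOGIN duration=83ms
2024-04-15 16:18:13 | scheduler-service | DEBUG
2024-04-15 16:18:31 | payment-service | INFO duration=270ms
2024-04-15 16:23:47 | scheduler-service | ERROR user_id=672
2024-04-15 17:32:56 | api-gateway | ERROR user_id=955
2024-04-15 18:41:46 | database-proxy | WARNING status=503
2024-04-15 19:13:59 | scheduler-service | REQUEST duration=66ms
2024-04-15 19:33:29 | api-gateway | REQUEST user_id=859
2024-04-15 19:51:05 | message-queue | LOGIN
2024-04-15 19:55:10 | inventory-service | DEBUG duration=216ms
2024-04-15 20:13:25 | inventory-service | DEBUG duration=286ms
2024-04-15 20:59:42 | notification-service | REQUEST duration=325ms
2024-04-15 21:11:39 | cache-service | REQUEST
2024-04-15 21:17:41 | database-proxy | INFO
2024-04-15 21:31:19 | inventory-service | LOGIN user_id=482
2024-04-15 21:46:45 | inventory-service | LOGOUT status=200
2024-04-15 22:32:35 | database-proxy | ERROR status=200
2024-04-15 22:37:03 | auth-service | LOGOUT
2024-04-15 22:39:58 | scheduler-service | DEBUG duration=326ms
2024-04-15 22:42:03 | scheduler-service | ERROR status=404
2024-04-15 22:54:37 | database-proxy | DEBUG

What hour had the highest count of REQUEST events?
11

To find the peak hour:

1. Group all REQUEST events by hour
2. Count events in each hour
3. Find hour with maximum count
4. Peak hour: 11 (with 4 events)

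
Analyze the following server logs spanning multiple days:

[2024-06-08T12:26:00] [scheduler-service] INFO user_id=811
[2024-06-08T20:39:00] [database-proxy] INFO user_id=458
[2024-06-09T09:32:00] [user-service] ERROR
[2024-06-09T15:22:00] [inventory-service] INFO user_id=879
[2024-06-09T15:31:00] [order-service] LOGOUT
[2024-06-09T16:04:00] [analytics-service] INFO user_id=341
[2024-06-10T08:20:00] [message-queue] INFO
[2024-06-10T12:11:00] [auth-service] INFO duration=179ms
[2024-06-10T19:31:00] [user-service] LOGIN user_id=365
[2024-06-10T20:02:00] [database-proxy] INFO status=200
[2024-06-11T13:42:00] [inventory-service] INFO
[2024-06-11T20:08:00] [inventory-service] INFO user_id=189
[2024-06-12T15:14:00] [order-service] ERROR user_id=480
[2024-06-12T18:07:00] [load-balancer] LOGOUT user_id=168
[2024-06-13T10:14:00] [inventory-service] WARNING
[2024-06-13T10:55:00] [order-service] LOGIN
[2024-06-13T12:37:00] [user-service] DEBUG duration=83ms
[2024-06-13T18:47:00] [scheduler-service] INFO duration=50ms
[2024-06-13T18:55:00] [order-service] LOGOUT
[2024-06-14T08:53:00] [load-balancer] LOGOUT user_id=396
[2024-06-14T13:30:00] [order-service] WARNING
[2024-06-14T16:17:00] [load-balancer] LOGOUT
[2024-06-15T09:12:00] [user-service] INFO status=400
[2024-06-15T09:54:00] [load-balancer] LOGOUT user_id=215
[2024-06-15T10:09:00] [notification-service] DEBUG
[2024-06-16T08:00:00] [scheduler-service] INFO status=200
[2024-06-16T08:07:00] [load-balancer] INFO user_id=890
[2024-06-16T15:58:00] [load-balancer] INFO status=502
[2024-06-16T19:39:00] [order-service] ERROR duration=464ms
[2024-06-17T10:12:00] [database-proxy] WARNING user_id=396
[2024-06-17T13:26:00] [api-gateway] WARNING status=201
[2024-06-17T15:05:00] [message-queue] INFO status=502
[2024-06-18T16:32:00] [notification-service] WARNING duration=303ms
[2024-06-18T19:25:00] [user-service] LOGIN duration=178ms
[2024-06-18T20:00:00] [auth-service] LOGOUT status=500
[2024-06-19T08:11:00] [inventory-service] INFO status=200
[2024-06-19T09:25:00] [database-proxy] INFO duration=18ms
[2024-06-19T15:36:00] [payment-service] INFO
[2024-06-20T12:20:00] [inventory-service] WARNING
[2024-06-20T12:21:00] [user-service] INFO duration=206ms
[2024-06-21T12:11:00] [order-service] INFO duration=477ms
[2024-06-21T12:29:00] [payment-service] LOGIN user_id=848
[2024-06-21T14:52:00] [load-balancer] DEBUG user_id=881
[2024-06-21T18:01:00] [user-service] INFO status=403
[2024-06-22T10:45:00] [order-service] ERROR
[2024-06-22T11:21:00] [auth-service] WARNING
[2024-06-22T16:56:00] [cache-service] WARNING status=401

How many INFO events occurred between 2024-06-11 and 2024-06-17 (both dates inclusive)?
8

To filter by date range:

1. Date range: 2024-06-11 through 2024-06-17, both dates inclusive
2. Filter for INFO events whose date falls in this range
3. Count matching events: 8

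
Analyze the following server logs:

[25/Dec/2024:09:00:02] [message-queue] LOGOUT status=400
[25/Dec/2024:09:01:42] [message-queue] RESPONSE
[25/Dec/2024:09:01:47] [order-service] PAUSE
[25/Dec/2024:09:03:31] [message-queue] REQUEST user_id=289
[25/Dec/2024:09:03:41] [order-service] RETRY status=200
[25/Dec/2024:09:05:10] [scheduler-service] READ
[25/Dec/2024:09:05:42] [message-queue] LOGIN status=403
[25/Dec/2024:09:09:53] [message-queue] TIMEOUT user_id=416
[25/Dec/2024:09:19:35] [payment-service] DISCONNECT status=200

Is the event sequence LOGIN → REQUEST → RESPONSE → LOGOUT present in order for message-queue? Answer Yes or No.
No

To verify sequence order:

1. Find all events in sequence LOGIN → REQUEST → RESPONSE → LOGOUT for message-queue
2. Extract their timestamps
3. Check if timestamps are in ascending order
4. Result: No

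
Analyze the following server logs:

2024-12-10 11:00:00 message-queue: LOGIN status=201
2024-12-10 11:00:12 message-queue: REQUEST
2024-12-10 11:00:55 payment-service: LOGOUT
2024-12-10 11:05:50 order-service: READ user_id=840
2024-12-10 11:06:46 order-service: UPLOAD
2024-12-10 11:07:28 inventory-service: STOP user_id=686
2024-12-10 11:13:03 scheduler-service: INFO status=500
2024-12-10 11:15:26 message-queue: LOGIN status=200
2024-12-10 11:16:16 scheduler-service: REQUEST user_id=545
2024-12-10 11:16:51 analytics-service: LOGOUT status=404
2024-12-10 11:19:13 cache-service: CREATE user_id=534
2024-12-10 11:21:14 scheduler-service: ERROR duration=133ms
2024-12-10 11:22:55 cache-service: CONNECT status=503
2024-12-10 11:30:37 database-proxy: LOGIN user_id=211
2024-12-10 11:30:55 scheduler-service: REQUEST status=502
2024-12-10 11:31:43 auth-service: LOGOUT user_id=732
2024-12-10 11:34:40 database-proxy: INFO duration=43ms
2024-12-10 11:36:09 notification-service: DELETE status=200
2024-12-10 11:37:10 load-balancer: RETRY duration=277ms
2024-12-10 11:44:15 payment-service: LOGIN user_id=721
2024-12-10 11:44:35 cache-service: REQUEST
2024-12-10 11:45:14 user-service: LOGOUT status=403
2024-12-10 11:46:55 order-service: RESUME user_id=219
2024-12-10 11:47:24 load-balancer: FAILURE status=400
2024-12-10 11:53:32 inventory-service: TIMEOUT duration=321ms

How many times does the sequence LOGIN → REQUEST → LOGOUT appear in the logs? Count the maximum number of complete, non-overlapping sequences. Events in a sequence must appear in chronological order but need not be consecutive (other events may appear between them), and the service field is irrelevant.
4

To count sequences:

1. Look for pattern: LOGIN → REQUEST → LOGOUT
2. Greedily scan the log in chronological order, matching each sequence element in turn (ignoring service)
3. Each time the full pattern completes, increment the count and restart matching from the next event
4. Complete non-overlapping sequences found: 4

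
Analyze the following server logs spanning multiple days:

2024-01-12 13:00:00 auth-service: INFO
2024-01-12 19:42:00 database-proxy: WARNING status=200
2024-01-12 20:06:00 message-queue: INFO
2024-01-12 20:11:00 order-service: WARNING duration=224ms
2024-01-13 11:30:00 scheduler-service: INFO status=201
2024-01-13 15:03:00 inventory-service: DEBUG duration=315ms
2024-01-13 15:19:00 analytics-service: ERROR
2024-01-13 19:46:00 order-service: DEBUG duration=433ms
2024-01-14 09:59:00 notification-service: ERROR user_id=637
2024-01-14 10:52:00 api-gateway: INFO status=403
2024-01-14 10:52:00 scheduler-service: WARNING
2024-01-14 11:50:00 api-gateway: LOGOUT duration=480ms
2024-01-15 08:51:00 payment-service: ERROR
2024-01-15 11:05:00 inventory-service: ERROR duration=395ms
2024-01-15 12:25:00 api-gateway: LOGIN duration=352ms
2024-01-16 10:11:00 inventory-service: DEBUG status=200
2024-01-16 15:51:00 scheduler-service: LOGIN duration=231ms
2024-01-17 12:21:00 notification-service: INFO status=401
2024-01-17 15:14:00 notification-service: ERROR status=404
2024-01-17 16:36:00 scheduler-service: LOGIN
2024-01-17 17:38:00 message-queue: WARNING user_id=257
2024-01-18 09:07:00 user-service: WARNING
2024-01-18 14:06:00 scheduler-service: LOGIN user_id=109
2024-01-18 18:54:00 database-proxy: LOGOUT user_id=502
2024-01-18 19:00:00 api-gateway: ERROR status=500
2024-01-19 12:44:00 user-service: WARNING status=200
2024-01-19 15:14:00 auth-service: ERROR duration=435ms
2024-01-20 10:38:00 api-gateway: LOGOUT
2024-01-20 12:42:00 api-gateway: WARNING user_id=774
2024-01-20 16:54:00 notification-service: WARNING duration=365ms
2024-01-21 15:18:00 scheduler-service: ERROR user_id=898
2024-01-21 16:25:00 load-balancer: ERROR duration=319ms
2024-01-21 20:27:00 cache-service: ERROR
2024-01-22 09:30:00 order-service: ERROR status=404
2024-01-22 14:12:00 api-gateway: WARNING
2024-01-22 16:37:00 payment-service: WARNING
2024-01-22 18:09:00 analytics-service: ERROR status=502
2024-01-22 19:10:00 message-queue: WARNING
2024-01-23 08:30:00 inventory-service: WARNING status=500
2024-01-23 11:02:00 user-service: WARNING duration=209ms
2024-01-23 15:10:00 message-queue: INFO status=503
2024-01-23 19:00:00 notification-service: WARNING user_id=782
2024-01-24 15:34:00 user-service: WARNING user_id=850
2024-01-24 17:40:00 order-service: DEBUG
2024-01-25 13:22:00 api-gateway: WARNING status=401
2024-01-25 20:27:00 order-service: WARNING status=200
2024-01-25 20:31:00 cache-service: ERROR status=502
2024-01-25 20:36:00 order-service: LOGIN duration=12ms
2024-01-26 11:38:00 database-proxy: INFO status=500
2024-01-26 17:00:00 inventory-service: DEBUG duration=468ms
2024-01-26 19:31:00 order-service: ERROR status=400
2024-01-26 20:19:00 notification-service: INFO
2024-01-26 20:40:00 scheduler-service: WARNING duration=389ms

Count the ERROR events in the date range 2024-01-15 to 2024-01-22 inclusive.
10

To filter by date range:

1. Date range: 2024-01-15 through 2024-01-22, both dates inclusive
2. Filter for ERROR events whose date falls in this range
3. Count matching events: 10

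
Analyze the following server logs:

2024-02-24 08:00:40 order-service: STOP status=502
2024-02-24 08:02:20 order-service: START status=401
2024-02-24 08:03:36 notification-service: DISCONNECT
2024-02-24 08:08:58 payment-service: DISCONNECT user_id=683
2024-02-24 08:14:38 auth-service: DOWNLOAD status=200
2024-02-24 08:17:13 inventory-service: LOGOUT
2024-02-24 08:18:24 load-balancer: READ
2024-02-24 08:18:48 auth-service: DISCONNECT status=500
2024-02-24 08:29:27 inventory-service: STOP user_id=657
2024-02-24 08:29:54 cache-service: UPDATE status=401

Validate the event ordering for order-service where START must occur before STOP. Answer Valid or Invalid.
Invalid

To validate ordering:

1. Required order: START → STOP
2. Rule: START must occur before STOP
3. Check actual order of events for order-service
4. Result: Invalid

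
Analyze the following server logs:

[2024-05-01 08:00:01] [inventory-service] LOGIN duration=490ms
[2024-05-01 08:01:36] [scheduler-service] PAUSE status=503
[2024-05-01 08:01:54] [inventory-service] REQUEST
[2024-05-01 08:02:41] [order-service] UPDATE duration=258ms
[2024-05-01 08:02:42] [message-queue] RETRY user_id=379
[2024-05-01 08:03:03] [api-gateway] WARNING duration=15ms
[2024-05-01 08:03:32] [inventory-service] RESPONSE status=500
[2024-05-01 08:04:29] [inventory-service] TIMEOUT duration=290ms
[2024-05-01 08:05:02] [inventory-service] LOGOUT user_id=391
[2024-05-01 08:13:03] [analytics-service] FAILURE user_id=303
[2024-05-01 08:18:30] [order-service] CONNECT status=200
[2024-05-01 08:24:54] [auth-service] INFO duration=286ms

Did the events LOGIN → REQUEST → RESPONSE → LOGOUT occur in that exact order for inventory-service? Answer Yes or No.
Yes

To verify sequence order:

1. Find all events in sequence LOGIN → REQUEST → RESPONSE → LOGOUT for inventory-service
2. Extract their timestamps
3. Check if timestamps are in ascending order
4. Result: Yes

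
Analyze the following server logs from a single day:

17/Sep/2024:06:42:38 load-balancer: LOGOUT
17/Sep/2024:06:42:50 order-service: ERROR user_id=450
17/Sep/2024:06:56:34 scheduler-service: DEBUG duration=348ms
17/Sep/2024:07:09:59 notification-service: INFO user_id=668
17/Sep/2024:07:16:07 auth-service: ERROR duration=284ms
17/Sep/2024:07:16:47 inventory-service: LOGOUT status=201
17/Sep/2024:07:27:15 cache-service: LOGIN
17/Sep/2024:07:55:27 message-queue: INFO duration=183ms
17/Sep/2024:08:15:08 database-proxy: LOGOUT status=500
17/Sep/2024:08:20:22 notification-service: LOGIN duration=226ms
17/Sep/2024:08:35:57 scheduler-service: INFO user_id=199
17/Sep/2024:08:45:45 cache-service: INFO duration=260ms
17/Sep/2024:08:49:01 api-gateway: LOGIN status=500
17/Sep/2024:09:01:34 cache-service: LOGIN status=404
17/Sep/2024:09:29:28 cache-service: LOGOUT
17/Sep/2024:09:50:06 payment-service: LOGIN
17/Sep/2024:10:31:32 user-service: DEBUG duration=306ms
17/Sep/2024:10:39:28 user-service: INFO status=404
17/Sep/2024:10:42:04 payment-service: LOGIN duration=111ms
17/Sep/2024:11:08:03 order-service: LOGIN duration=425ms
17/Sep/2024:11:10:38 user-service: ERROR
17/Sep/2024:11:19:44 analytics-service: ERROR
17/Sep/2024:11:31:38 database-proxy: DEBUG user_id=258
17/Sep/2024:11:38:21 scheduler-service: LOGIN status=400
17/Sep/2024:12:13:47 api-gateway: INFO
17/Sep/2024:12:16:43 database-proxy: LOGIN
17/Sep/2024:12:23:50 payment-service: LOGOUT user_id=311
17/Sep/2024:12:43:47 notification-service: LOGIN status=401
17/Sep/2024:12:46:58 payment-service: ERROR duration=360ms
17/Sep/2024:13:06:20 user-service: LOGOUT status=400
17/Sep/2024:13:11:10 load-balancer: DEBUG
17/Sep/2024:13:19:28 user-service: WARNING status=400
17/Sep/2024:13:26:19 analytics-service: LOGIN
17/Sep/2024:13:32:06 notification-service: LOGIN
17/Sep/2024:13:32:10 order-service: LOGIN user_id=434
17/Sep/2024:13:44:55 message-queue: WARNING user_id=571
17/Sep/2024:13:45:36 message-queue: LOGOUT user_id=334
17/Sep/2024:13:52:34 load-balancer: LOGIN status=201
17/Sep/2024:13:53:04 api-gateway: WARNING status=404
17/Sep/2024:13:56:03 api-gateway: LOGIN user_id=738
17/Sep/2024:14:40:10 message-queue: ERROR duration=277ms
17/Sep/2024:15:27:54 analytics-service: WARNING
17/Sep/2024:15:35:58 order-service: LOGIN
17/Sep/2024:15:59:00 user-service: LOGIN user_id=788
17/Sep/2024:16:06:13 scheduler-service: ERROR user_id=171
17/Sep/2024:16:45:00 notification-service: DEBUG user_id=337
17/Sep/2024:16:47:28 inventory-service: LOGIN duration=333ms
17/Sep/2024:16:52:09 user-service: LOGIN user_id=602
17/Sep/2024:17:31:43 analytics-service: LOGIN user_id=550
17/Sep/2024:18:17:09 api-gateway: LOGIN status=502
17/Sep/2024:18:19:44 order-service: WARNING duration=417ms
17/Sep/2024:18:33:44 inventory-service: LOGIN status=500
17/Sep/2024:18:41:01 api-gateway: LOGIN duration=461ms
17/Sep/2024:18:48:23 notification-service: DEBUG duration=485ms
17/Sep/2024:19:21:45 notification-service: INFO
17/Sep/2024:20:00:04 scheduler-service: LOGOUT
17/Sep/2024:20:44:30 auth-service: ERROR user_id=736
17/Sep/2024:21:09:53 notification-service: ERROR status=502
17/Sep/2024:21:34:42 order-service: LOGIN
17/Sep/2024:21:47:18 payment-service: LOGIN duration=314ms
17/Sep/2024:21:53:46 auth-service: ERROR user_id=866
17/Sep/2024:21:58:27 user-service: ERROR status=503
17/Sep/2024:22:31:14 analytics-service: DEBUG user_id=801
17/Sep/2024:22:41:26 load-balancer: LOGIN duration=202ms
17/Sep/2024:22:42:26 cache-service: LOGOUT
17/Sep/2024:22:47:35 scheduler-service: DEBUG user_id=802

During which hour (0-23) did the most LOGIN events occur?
13

To find the peak hour:

1. Group all LOGIN events by hour
2. Count events in each hour
3. Find hour with maximum count
4. Peak hour: 13 (with 5 events)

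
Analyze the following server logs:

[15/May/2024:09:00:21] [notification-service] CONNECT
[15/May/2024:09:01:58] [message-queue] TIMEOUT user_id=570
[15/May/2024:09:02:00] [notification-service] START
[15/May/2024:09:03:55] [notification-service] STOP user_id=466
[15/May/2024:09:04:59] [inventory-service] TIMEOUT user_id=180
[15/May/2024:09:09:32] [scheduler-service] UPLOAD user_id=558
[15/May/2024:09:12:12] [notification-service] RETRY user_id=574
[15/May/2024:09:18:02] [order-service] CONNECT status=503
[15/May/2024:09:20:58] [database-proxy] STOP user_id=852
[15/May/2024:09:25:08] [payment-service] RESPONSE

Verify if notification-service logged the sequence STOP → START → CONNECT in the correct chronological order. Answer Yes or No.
No

To verify sequence order:

1. Find all events in sequence STOP → START → CONNECT for notification-service
2. Extract their timestamps
3. Check if timestamps are in ascending order
4. Result: No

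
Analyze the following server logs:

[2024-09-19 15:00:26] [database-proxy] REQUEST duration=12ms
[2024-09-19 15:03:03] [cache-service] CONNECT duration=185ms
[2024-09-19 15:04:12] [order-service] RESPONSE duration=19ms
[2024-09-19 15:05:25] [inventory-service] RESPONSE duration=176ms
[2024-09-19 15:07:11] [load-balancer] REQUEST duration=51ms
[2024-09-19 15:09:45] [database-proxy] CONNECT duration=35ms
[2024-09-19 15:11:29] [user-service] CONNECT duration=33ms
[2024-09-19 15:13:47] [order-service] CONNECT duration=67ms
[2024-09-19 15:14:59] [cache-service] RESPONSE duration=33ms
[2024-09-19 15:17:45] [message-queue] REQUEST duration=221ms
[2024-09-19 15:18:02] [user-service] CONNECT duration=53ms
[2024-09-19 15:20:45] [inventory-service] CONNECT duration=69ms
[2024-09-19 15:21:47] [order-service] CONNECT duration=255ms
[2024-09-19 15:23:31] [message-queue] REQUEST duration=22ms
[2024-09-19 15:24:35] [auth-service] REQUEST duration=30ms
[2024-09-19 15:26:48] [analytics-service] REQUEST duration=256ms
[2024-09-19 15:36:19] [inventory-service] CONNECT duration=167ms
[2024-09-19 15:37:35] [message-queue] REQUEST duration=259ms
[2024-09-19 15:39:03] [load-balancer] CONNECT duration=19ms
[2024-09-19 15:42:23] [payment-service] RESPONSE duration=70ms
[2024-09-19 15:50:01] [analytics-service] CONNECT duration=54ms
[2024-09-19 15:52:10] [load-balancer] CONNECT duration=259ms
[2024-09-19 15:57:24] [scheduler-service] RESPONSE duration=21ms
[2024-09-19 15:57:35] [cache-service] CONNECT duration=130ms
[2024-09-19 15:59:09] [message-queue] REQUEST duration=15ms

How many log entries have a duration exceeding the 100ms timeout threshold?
9

To count timeouts:

1. Threshold: 100ms
2. Extract duration from each log entry
3. Count entries where duration > 100
4. Timeout count: 9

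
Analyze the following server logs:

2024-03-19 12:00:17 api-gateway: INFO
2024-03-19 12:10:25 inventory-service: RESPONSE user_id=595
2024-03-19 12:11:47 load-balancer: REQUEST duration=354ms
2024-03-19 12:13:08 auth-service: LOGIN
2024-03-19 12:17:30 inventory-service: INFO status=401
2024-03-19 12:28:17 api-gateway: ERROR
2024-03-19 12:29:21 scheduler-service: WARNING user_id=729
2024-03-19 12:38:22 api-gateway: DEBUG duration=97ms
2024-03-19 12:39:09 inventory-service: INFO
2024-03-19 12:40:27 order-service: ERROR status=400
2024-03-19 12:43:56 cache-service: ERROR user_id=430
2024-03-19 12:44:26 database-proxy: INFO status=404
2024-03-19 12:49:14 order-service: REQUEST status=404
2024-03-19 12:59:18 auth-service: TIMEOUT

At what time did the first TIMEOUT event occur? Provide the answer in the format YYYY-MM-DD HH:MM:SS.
2024-03-19 12:59:18

To find the first event:

1. Filter for all TIMEOUT events
2. Sort by timestamp
3. Select the first one
4. Timestamp: 2024-03-19 12:59:18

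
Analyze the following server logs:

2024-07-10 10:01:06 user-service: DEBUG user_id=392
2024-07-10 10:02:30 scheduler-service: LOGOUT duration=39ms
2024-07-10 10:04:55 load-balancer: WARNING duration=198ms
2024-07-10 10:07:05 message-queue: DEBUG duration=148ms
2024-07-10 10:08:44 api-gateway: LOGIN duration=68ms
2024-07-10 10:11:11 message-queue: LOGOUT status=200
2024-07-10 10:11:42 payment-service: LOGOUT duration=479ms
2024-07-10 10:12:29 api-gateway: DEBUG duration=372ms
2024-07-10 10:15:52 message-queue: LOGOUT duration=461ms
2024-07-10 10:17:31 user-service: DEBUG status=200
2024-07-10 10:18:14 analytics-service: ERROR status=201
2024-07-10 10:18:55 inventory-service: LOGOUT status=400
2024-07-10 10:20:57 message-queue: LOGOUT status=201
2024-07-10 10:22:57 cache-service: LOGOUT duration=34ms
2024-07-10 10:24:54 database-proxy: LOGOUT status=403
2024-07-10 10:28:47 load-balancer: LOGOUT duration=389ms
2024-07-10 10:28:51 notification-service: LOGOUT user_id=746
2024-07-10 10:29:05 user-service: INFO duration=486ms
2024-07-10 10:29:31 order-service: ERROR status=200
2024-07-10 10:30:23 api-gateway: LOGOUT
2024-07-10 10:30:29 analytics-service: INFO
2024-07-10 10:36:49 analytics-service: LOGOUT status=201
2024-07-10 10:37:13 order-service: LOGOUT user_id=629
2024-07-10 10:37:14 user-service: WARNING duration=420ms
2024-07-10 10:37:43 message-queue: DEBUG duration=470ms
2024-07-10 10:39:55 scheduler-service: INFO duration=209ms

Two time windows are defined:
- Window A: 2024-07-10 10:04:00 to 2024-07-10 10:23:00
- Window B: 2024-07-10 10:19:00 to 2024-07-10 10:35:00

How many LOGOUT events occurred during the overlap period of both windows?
2

To find overlap events:

1. Window A: 2024-07-10 10:04:00 to 2024-07-10 10:23:00
2. Window B: 2024-07-10 10:19:00 to 2024-07-10 10:35:00
3. Overlap period: 2024-07-10 10:19:00 to 2024-07-10 10:23:00
4. Count LOGOUT events in overlap: 2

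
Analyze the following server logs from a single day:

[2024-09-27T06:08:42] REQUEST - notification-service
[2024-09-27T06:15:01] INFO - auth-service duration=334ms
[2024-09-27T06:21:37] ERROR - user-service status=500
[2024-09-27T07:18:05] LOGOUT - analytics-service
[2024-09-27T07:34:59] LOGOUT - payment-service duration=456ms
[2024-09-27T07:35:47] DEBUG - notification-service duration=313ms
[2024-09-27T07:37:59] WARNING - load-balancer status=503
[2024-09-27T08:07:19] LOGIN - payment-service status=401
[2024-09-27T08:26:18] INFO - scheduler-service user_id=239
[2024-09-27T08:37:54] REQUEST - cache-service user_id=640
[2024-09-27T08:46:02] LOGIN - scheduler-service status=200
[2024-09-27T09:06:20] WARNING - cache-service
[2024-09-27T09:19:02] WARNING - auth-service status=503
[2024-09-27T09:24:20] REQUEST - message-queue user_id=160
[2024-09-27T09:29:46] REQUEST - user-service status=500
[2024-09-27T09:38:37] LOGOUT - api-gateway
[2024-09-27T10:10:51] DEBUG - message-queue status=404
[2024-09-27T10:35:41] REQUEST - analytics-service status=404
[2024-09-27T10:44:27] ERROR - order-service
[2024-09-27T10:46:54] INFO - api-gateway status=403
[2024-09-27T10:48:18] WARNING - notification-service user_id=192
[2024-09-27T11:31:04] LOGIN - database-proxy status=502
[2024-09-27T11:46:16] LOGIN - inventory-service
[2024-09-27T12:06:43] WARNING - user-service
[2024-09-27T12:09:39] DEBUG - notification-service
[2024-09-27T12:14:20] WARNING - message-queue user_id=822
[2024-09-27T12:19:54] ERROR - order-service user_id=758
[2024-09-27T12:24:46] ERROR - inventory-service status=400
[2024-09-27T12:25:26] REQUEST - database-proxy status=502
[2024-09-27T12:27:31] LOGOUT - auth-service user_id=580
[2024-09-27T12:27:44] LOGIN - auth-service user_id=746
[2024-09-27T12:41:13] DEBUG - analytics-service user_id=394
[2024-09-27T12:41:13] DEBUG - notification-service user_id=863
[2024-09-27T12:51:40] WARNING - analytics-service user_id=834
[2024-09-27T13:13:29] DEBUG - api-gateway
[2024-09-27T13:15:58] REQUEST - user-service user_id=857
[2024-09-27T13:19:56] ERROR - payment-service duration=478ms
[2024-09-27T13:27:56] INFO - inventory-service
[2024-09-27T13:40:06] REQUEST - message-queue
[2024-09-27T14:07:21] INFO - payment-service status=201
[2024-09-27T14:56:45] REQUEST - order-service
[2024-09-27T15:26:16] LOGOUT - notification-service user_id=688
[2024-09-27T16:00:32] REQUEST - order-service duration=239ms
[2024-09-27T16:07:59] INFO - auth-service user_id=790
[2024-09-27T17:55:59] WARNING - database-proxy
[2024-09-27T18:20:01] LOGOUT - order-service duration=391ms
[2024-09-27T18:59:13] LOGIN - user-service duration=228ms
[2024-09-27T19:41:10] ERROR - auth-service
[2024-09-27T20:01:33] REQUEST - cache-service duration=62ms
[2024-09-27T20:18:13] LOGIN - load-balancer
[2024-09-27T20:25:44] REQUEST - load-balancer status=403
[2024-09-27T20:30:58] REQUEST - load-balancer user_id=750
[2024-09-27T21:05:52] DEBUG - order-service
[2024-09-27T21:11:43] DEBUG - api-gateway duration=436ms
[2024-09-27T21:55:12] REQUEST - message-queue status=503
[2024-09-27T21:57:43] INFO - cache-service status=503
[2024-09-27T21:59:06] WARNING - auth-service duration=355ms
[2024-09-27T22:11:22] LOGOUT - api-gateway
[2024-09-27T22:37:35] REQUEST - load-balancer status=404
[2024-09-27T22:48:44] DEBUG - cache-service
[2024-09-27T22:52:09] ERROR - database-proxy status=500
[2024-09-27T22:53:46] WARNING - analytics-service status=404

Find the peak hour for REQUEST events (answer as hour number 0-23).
20

To find the peak hour:

1. Group all REQUEST events by hour
2. Count events in each hour
3. Find hour with maximum count
4. Peak hour: 20 (with 3 events)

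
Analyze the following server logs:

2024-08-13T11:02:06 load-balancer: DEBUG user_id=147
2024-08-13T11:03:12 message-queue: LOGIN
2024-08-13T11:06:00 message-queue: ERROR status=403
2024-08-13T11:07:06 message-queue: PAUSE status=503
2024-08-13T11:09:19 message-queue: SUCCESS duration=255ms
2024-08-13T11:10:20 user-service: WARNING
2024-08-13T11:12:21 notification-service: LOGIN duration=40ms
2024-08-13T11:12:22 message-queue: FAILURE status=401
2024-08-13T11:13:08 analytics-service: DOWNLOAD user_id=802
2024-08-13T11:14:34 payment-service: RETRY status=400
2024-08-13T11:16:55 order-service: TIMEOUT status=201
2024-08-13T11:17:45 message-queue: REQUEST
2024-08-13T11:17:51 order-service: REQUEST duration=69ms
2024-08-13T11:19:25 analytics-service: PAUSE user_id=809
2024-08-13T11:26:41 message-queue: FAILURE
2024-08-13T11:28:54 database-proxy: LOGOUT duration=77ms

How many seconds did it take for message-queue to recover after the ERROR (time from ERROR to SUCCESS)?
199

To calculate recovery time:

1. Find ERROR event for message-queue: 2024-08-13T11:06:00
2. Find next SUCCESS event for message-queue: 2024-08-13T11:09:19
3. Recovery time: 2024-08-13T11:09:19 - 2024-08-13T11:06:00 = 199 seconds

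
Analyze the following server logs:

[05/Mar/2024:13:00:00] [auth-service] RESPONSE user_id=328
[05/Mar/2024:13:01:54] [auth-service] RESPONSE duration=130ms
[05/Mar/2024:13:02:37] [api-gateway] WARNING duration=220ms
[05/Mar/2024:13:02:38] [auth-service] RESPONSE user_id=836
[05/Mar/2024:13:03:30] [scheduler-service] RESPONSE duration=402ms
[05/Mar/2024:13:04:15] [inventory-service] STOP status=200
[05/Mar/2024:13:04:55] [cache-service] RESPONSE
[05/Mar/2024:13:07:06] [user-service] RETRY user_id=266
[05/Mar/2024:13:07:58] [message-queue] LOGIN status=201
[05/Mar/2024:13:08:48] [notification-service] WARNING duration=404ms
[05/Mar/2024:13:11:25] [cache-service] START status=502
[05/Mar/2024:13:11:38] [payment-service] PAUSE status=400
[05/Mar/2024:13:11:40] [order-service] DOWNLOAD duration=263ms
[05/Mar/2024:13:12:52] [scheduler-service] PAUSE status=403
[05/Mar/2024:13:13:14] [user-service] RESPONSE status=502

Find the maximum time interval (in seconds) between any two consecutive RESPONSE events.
499

To find the longest gap:

1. Extract all RESPONSE events in chronological order
2. Calculate time differences between consecutive events
3. Find the maximum difference
4. Longest gap: 499 seconds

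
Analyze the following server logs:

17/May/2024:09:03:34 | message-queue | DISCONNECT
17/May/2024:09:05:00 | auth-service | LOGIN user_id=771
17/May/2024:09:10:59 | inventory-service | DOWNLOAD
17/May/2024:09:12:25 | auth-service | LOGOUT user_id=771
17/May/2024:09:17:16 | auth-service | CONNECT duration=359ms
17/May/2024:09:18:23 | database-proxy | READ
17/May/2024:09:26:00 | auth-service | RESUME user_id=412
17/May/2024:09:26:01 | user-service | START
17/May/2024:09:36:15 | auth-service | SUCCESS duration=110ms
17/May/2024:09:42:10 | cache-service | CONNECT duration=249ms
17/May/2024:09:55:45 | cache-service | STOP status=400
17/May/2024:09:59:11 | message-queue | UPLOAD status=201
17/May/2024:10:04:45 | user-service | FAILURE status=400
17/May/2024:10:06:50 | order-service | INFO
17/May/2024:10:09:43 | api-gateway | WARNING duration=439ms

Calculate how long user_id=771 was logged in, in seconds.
445

To calculate session duration:

1. Find LOGIN event for user_id=771: 17/May/2024:09:05:00
2. Find LOGOUT event for user_id=771: 17/May/2024:09:12:25
3. Session duration: 17/May/2024:09:12:25 - 17/May/2024:09:05:00 = 445 seconds (7 minutes)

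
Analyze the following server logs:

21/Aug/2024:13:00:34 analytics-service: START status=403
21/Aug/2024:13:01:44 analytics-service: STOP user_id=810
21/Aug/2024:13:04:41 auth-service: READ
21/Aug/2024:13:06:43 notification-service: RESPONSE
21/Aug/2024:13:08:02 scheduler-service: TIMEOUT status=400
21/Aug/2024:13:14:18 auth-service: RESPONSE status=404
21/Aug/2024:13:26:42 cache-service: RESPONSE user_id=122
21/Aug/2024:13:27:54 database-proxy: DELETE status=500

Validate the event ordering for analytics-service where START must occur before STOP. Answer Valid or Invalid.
Valid

To validate ordering:

1. Required order: START → STOP
2. Rule: START must occur before STOP
3. Check actual order of events for analytics-service
4. Result: Valid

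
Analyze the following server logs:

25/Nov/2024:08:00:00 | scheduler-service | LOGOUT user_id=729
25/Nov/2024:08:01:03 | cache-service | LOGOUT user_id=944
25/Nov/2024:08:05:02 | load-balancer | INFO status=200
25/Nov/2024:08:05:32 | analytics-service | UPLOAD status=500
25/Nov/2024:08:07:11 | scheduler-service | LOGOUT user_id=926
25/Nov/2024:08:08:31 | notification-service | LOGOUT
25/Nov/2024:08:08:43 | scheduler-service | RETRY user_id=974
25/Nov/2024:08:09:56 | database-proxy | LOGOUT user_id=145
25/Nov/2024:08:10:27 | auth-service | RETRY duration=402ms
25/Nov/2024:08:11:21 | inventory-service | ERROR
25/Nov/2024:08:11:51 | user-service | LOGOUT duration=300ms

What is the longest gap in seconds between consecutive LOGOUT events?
368

To find the longest gap:

1. Extract all LOGOUT events in chronological order
2. Calculate time differences between consecutive events
3. Find the maximum difference
4. Longest gap: 368 seconds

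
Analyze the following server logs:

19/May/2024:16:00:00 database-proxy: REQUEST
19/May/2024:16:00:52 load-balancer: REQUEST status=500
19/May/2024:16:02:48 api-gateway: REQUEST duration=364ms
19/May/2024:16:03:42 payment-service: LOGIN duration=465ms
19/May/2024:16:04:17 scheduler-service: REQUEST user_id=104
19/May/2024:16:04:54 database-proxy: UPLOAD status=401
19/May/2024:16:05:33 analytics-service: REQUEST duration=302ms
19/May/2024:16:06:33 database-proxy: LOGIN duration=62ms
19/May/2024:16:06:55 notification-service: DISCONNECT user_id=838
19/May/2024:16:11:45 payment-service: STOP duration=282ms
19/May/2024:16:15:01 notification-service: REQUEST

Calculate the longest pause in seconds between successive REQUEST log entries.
568

To find the longest gap:

1. Extract all REQUEST events in chronological order
2. Calculate time differences between consecutive events
3. Find the maximum difference
4. Longest gap: 568 seconds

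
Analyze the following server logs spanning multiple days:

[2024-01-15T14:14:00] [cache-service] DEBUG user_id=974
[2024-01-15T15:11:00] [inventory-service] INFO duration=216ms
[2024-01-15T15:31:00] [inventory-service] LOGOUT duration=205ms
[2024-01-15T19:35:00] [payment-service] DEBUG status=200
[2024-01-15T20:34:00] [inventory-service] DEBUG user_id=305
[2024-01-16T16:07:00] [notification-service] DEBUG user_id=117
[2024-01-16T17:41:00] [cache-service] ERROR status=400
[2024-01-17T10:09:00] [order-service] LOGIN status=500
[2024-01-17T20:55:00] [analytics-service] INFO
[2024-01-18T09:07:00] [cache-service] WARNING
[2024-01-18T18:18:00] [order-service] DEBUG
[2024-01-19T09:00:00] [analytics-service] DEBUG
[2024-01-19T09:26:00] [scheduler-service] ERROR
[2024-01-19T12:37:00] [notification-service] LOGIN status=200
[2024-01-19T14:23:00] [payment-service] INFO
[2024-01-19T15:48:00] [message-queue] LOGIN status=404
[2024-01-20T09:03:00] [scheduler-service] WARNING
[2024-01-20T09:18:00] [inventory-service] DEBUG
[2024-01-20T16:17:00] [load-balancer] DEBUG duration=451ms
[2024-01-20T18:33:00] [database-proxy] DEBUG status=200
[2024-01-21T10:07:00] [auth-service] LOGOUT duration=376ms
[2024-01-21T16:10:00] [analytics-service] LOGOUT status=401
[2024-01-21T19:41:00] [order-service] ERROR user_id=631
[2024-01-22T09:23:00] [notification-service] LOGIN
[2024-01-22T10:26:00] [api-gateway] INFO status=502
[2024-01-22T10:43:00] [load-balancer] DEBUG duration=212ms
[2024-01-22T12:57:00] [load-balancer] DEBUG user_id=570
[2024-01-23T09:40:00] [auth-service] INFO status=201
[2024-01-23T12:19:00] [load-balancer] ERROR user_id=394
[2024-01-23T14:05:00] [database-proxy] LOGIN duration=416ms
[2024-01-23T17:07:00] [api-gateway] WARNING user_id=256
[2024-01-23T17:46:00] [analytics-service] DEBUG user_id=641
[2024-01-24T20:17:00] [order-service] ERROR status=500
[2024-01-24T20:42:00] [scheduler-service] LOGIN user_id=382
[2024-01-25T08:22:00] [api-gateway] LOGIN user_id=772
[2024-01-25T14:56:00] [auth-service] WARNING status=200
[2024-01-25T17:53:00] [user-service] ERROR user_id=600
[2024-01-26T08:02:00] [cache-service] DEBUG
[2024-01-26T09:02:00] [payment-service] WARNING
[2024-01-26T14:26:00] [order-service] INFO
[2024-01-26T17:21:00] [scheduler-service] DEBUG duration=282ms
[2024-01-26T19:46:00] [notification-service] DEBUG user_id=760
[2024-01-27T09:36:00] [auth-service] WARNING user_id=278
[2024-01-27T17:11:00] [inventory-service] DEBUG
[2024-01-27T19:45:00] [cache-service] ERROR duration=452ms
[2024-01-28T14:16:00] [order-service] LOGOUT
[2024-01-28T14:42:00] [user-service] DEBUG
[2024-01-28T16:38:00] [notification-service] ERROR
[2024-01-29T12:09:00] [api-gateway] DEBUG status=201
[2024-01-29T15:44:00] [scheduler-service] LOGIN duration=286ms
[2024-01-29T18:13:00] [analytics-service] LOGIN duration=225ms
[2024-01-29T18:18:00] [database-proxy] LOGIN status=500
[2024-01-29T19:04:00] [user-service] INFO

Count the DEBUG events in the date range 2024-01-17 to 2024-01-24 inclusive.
8

To filter by date range:

1. Date range: 2024-01-17 through 2024-01-24, both dates inclusive
2. Filter for DEBUG events whose date falls in this range
3. Count matching events: 8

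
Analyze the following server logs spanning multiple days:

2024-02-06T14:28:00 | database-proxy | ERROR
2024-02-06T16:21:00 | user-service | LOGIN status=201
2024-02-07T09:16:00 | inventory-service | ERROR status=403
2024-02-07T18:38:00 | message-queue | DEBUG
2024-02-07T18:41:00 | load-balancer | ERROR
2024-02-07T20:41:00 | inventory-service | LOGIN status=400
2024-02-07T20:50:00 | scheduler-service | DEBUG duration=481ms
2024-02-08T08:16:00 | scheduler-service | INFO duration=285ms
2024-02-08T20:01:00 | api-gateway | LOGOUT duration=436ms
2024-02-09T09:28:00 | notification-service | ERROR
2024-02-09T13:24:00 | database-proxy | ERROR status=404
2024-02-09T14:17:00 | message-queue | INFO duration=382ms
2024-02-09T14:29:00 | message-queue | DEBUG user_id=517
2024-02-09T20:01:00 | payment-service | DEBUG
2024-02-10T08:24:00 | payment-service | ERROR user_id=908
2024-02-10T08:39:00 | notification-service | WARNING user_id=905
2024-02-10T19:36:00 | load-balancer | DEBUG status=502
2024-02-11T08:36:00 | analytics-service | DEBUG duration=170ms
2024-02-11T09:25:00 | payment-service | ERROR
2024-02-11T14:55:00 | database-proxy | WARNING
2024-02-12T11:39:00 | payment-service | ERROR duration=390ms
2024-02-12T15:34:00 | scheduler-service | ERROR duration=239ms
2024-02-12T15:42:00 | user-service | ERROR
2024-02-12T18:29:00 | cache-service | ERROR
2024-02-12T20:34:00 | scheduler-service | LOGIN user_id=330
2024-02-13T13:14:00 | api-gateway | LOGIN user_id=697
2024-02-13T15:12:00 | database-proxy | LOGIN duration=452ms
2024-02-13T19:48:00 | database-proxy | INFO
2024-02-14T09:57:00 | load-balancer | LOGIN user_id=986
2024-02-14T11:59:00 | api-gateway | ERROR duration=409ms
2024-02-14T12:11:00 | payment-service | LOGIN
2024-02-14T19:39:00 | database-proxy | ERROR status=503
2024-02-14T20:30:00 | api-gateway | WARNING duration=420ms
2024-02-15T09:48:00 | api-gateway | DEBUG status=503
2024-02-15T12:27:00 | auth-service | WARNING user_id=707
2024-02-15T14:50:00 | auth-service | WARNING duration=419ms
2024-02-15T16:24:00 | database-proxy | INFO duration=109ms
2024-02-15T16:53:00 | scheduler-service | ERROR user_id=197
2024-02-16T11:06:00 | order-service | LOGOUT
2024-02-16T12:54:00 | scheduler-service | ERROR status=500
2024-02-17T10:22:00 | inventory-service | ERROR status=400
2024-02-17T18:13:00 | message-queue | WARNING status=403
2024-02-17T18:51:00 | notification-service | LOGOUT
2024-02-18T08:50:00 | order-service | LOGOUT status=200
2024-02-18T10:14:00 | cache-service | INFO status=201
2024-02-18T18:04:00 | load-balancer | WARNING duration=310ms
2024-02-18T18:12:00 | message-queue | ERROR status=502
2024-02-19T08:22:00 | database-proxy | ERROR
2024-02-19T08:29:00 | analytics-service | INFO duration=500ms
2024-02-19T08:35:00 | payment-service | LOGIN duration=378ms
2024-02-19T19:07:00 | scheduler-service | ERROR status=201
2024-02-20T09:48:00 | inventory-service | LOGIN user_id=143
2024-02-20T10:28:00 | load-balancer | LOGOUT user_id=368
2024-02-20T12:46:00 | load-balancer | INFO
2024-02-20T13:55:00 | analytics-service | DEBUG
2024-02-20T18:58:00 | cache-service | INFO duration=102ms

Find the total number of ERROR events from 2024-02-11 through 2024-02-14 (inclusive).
7

To filter by date range:

1. Date range: 2024-02-11 through 2024-02-14, both dates inclusive
2. Filter for ERROR events whose date falls in this range
3. Count matching events: 7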